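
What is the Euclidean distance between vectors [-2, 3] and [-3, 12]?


d = sqrt(sum of squared differences). (-2--3)^2=1, (3-12)^2=81. Sum = 82.

sqrt(82)


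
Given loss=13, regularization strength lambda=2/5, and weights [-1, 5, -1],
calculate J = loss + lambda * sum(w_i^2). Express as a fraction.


L2 sq norm = sum(w^2) = 27. J = 13 + 2/5 * 27 = 119/5.

119/5


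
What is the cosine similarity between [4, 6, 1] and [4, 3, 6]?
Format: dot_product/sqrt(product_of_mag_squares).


dot = 40. |a|^2 = 53, |b|^2 = 61. cos = 40/sqrt(3233).

40/sqrt(3233)


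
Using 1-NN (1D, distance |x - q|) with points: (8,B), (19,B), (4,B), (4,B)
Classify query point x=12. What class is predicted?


Distances: |8-12|=4, |19-12|=7, |4-12|=8, |4-12|=8. 1 nearest: (8,B). Counts: {'B': 1}. Majority class: B.

B


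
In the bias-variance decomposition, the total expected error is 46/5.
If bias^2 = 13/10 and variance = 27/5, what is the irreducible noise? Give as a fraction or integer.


Total error = bias^2 + variance + irreducible noise. So irreducible noise = 46/5 - 13/10 - 27/5 = 5/2.

5/2


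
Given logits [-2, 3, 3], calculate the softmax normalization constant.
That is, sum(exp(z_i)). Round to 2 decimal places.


Denom = e^-2=0.1353 + e^3=20.0855 + e^3=20.0855. Sum = 40.3063, which rounds to 40.31.

40.31


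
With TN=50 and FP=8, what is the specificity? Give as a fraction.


Specificity = TN / (TN + FP) = 50 / 58 = 25/29.

25/29


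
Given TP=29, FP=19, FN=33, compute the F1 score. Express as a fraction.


Precision = 29/48 = 29/48. Recall = 29/62 = 29/62. F1 = 2*P*R/(P+R) = 29/55.

29/55


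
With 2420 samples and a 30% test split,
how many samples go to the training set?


Test set = 2420 * 30% = 726. Training set = 2420 - 726 = 1694.

1694


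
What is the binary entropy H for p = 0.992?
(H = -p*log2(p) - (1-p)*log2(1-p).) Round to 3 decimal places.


H = -0.992*log2(0.992) - 0.008*log2(0.008) = 0.067.

0.067


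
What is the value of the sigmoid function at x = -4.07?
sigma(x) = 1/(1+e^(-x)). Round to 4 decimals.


sigma(-4.07) = 1/(1+e^(4.07)) = 1/(1+58.556963) = 1/59.556963 = 0.0168.

0.0168


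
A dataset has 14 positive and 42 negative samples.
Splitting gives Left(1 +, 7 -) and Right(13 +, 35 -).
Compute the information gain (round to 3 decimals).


H(parent) = 0.8113. H(left) = 0.5436, H(right) = 0.8427. Weighted = (8/56)*0.5436 + (48/56)*0.8427 = 0.8000. IG = 0.8113 - 0.8000 = 0.0113, which rounds to 0.011.

0.011


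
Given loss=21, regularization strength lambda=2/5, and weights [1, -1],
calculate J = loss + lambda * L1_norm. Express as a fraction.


L1 norm = sum(|w|) = 2. J = 21 + 2/5 * 2 = 109/5.

109/5


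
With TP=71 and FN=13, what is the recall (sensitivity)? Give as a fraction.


Recall = TP / (TP + FN) = 71 / 84 = 71/84.

71/84


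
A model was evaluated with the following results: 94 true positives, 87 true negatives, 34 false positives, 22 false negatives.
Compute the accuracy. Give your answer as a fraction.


Accuracy = (TP + TN) / (TP + TN + FP + FN) = (94 + 87) / 237 = 181/237.

181/237


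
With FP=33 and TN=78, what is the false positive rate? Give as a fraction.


FPR = FP / (FP + TN) = 33 / 111 = 11/37.

11/37


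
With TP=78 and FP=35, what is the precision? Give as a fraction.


Precision = TP / (TP + FP) = 78 / 113 = 78/113.

78/113


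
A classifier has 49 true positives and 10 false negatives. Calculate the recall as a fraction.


Recall = TP / (TP + FN) = 49 / 59 = 49/59.

49/59


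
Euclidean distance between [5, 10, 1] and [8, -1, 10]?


d = sqrt(sum of squared differences). (5-8)^2=9, (10--1)^2=121, (1-10)^2=81. Sum = 211.

sqrt(211)


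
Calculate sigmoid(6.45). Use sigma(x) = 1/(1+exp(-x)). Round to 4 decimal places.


sigma(6.45) = 1/(1+e^(-6.45)) = 1/(1+0.001581) = 1/1.001581 = 0.9984.

0.9984


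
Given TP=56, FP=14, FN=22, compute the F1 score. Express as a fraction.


Precision = 56/70 = 4/5. Recall = 56/78 = 28/39. F1 = 2*P*R/(P+R) = 28/37.

28/37


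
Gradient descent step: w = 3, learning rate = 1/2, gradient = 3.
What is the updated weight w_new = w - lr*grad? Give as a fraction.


w_new = 3 - 1/2 * 3 = 3 - 3/2 = 3/2.

3/2


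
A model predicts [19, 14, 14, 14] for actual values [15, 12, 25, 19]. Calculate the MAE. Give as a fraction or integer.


MAE = (1/4) * (|15-19|=4 + |12-14|=2 + |25-14|=11 + |19-14|=5). Sum = 22. MAE = 11/2.

11/2


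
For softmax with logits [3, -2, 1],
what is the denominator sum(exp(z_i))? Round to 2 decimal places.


Denom = e^3=20.0855 + e^-2=0.1353 + e^1=2.7183. Sum = 22.9391, which rounds to 22.94.

22.94


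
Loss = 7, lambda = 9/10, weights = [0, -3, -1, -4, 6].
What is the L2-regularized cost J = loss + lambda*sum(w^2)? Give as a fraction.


L2 sq norm = sum(w^2) = 62. J = 7 + 9/10 * 62 = 314/5.

314/5


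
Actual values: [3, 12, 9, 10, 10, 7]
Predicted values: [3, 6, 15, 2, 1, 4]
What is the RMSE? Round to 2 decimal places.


MSE = 37.6667. RMSE = sqrt(37.6667) = 6.14.

6.14


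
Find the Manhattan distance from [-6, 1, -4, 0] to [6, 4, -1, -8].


d = sum of absolute differences: |-6-6|=12 + |1-4|=3 + |-4--1|=3 + |0--8|=8 = 26.

26


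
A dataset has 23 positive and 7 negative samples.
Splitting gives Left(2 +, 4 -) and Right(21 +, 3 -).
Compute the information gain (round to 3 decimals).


H(parent) = 0.7838. H(left) = 0.9183, H(right) = 0.5436. Weighted = (6/30)*0.9183 + (24/30)*0.5436 = 0.6185. IG = 0.7838 - 0.6185 = 0.1653, which rounds to 0.165.

0.165


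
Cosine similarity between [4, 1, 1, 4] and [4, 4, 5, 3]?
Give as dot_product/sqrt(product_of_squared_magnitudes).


dot = 37. |a|^2 = 34, |b|^2 = 66. cos = 37/sqrt(2244).

37/sqrt(2244)


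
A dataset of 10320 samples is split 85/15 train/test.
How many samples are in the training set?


Test set = 10320 * 15% = 1548. Training set = 10320 - 1548 = 8772.

8772


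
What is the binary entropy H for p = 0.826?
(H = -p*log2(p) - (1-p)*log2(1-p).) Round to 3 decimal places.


H = -0.826*log2(0.826) - 0.174*log2(0.174) = 0.667.

0.667


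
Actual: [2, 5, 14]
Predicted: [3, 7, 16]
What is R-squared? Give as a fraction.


Mean(y) = 7. SS_res = 9. SS_tot = 78. R^2 = 1 - 9/(78) = 23/26.

23/26


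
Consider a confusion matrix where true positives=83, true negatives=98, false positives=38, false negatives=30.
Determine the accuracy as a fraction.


Accuracy = (TP + TN) / (TP + TN + FP + FN) = (83 + 98) / 249 = 181/249.

181/249


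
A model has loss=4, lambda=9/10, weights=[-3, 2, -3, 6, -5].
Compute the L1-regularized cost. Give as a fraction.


L1 norm = sum(|w|) = 19. J = 4 + 9/10 * 19 = 211/10.

211/10


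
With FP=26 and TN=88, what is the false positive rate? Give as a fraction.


FPR = FP / (FP + TN) = 26 / 114 = 13/57.

13/57


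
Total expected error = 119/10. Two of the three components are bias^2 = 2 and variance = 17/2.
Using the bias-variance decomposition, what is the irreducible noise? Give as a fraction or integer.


Total error = bias^2 + variance + irreducible noise. So irreducible noise = 119/10 - 2 - 17/2 = 7/5.

7/5


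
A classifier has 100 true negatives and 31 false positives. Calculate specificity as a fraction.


Specificity = TN / (TN + FP) = 100 / 131 = 100/131.

100/131


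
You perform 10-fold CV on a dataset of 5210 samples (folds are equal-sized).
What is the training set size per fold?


Each validation fold has 5210/10 = 521 samples. Training set = 5210 - 521 = 4689.

4689


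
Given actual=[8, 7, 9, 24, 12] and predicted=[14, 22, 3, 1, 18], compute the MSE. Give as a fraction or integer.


MSE = (1/5) * ((8-14)^2=36 + (7-22)^2=225 + (9-3)^2=36 + (24-1)^2=529 + (12-18)^2=36). Sum = 862. MSE = 862/5.

862/5


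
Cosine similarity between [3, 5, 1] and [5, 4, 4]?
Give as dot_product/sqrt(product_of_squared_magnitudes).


dot = 39. |a|^2 = 35, |b|^2 = 57. cos = 39/sqrt(1995).

39/sqrt(1995)


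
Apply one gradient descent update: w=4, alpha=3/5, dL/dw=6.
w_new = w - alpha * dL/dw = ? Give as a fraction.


w_new = 4 - 3/5 * 6 = 4 - 18/5 = 2/5.

2/5


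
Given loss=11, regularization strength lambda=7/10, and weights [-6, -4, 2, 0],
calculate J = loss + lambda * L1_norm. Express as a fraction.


L1 norm = sum(|w|) = 12. J = 11 + 7/10 * 12 = 97/5.

97/5


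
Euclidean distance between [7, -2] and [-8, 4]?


d = sqrt(sum of squared differences). (7--8)^2=225, (-2-4)^2=36. Sum = 261.

sqrt(261)


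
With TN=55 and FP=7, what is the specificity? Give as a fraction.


Specificity = TN / (TN + FP) = 55 / 62 = 55/62.

55/62


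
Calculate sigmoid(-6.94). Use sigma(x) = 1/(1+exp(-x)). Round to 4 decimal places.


sigma(-6.94) = 1/(1+e^(6.94)) = 1/(1+1032.770215) = 1/1033.770215 = 0.0010.

0.0010


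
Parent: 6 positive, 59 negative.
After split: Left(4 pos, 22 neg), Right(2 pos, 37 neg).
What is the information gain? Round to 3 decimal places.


H(parent) = 0.4441. H(left) = 0.6194, H(right) = 0.2918. Weighted = (26/65)*0.6194 + (39/65)*0.2918 = 0.4228. IG = 0.4441 - 0.4228 = 0.0213, which rounds to 0.021.

0.021


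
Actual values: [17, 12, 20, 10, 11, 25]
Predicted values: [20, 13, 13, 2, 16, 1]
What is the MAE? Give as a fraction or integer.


MAE = (1/6) * (|17-20|=3 + |12-13|=1 + |20-13|=7 + |10-2|=8 + |11-16|=5 + |25-1|=24). Sum = 48. MAE = 8.

8


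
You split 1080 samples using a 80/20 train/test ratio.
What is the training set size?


Test set = 1080 * 20% = 216. Training set = 1080 - 216 = 864.

864


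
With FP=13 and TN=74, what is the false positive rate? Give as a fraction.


FPR = FP / (FP + TN) = 13 / 87 = 13/87.

13/87


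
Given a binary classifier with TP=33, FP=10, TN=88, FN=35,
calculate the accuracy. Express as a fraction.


Accuracy = (TP + TN) / (TP + TN + FP + FN) = (33 + 88) / 166 = 121/166.

121/166


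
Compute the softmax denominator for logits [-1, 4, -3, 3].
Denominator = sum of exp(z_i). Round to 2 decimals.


Denom = e^-1=0.3679 + e^4=54.5982 + e^-3=0.0498 + e^3=20.0855. Sum = 75.1014, which rounds to 75.10.

75.10


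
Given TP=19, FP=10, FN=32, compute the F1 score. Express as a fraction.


Precision = 19/29 = 19/29. Recall = 19/51 = 19/51. F1 = 2*P*R/(P+R) = 19/40.

19/40


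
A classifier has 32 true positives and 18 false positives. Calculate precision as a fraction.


Precision = TP / (TP + FP) = 32 / 50 = 16/25.

16/25


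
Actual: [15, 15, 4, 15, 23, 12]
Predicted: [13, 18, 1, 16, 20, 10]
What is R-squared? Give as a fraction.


Mean(y) = 14. SS_res = 36. SS_tot = 188. R^2 = 1 - 36/(188) = 38/47.

38/47


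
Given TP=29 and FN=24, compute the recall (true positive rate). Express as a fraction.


Recall = TP / (TP + FN) = 29 / 53 = 29/53.

29/53


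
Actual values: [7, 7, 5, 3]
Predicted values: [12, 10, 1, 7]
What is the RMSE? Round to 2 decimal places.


MSE = 16.5000. RMSE = sqrt(16.5000) = 4.06.

4.06


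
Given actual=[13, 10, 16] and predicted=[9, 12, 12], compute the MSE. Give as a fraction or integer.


MSE = (1/3) * ((13-9)^2=16 + (10-12)^2=4 + (16-12)^2=16). Sum = 36. MSE = 12.

12


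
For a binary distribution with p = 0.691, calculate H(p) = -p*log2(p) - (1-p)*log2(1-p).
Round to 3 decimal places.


H = -0.691*log2(0.691) - 0.309*log2(0.309) = 0.892.

0.892


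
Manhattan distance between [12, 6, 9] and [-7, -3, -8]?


d = sum of absolute differences: |12--7|=19 + |6--3|=9 + |9--8|=17 = 45.

45


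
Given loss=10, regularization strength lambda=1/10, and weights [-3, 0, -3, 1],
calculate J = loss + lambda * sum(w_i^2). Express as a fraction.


L2 sq norm = sum(w^2) = 19. J = 10 + 1/10 * 19 = 119/10.

119/10


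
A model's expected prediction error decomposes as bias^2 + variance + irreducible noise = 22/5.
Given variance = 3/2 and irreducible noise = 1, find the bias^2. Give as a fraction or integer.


Total error = bias^2 + variance + irreducible noise. So bias^2 = 22/5 - 3/2 - 1 = 19/10.

19/10


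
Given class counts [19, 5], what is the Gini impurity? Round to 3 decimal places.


Total = 24. Proportions: 19/24, 5/24. sum(p_i^2) = 0.6701. Gini = 1 - 0.6701 = 0.3299, which rounds to 0.330.

0.330


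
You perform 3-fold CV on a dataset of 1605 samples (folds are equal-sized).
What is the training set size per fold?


Each validation fold has 1605/3 = 535 samples. Training set = 1605 - 535 = 1070.

1070


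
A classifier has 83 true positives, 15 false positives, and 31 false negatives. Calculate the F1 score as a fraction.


Precision = 83/98 = 83/98. Recall = 83/114 = 83/114. F1 = 2*P*R/(P+R) = 83/106.

83/106


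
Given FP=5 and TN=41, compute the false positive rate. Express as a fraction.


FPR = FP / (FP + TN) = 5 / 46 = 5/46.

5/46


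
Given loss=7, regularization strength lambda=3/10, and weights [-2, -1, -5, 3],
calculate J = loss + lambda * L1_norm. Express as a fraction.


L1 norm = sum(|w|) = 11. J = 7 + 3/10 * 11 = 103/10.

103/10


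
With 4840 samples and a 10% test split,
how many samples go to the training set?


Test set = 4840 * 10% = 484. Training set = 4840 - 484 = 4356.

4356


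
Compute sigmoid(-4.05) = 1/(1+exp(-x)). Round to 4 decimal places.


sigma(-4.05) = 1/(1+e^(4.05)) = 1/(1+57.397457) = 1/58.397457 = 0.0171.

0.0171


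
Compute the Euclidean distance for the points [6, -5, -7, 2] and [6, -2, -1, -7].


d = sqrt(sum of squared differences). (6-6)^2=0, (-5--2)^2=9, (-7--1)^2=36, (2--7)^2=81. Sum = 126.

sqrt(126)


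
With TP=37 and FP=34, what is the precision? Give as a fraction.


Precision = TP / (TP + FP) = 37 / 71 = 37/71.

37/71


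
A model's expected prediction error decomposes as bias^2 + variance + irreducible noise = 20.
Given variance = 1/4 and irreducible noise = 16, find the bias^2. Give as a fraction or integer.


Total error = bias^2 + variance + irreducible noise. So bias^2 = 20 - 1/4 - 16 = 15/4.

15/4


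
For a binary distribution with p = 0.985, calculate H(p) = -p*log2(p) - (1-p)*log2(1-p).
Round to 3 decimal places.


H = -0.985*log2(0.985) - 0.015*log2(0.015) = 0.112.

0.112


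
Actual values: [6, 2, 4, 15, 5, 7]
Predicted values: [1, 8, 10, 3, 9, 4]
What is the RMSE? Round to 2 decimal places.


MSE = 44.3333. RMSE = sqrt(44.3333) = 6.66.

6.66


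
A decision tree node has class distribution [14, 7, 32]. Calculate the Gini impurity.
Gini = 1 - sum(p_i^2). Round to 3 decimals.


Total = 53. Proportions: 14/53, 7/53, 32/53. sum(p_i^2) = 0.4518. Gini = 1 - 0.4518 = 0.5482, which rounds to 0.548.

0.548


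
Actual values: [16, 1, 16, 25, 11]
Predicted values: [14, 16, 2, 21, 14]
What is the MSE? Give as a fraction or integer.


MSE = (1/5) * ((16-14)^2=4 + (1-16)^2=225 + (16-2)^2=196 + (25-21)^2=16 + (11-14)^2=9). Sum = 450. MSE = 90.

90


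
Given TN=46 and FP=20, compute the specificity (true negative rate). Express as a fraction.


Specificity = TN / (TN + FP) = 46 / 66 = 23/33.

23/33


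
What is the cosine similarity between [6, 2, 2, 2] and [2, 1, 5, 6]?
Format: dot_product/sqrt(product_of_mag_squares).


dot = 36. |a|^2 = 48, |b|^2 = 66. cos = 36/sqrt(3168).

36/sqrt(3168)


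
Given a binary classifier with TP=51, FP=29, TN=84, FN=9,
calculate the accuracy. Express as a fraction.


Accuracy = (TP + TN) / (TP + TN + FP + FN) = (51 + 84) / 173 = 135/173.

135/173


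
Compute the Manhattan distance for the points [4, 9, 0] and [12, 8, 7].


d = sum of absolute differences: |4-12|=8 + |9-8|=1 + |0-7|=7 = 16.

16


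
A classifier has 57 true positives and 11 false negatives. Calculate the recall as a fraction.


Recall = TP / (TP + FN) = 57 / 68 = 57/68.

57/68


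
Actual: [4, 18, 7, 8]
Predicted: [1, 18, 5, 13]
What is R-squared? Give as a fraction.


Mean(y) = 37/4. SS_res = 38. SS_tot = 443/4. R^2 = 1 - 38/(443/4) = 291/443.

291/443


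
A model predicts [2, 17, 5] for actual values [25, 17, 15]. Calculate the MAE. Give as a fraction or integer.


MAE = (1/3) * (|25-2|=23 + |17-17|=0 + |15-5|=10). Sum = 33. MAE = 11.

11


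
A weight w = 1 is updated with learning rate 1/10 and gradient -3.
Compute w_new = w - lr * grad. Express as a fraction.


w_new = 1 - 1/10 * -3 = 1 - -3/10 = 13/10.

13/10


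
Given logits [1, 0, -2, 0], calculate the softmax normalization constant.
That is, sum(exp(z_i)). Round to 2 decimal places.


Denom = e^1=2.7183 + e^0=1.0000 + e^-2=0.1353 + e^0=1.0000. Sum = 4.8536, which rounds to 4.85.

4.85


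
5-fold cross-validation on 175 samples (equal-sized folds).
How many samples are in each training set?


Each validation fold has 175/5 = 35 samples. Training set = 175 - 35 = 140.

140


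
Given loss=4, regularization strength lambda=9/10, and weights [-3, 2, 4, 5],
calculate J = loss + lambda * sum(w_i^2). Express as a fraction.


L2 sq norm = sum(w^2) = 54. J = 4 + 9/10 * 54 = 263/5.

263/5


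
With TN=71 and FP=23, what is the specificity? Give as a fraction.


Specificity = TN / (TN + FP) = 71 / 94 = 71/94.

71/94


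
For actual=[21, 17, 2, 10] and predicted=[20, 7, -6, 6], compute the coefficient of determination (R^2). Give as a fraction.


Mean(y) = 25/2. SS_res = 181. SS_tot = 209. R^2 = 1 - 181/(209) = 28/209.

28/209


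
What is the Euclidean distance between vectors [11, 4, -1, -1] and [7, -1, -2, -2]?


d = sqrt(sum of squared differences). (11-7)^2=16, (4--1)^2=25, (-1--2)^2=1, (-1--2)^2=1. Sum = 43.

sqrt(43)


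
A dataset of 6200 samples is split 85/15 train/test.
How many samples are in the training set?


Test set = 6200 * 15% = 930. Training set = 6200 - 930 = 5270.

5270


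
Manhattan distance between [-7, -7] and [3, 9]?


d = sum of absolute differences: |-7-3|=10 + |-7-9|=16 = 26.

26


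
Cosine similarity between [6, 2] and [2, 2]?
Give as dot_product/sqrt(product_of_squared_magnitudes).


dot = 16. |a|^2 = 40, |b|^2 = 8. cos = 16/sqrt(320).

16/sqrt(320)


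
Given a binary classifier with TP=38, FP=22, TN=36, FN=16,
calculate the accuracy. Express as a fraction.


Accuracy = (TP + TN) / (TP + TN + FP + FN) = (38 + 36) / 112 = 37/56.

37/56


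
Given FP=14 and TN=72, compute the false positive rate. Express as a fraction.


FPR = FP / (FP + TN) = 14 / 86 = 7/43.

7/43


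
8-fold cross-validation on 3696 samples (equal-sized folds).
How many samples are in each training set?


Each validation fold has 3696/8 = 462 samples. Training set = 3696 - 462 = 3234.

3234


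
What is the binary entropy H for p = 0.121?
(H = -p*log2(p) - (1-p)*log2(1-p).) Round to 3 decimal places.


H = -0.121*log2(0.121) - 0.879*log2(0.879) = 0.532.

0.532


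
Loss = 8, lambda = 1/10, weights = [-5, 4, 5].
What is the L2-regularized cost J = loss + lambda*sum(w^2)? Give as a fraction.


L2 sq norm = sum(w^2) = 66. J = 8 + 1/10 * 66 = 73/5.

73/5


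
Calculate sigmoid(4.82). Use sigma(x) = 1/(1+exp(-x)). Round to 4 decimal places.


sigma(4.82) = 1/(1+e^(-4.82)) = 1/(1+0.008067) = 1/1.008067 = 0.9920.

0.9920


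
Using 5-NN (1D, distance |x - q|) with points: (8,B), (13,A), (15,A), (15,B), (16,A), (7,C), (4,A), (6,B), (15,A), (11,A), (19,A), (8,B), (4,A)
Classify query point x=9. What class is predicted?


Distances: |8-9|=1, |13-9|=4, |15-9|=6, |15-9|=6, |16-9|=7, |7-9|=2, |4-9|=5, |6-9|=3, |15-9|=6, |11-9|=2, |19-9|=10, |8-9|=1, |4-9|=5. 5 nearest: (8,B), (8,B), (11,A), (7,C), (6,B). Counts: {'B': 3, 'A': 1, 'C': 1}. Majority class: B.

B


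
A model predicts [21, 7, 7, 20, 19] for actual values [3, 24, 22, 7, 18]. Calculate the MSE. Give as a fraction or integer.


MSE = (1/5) * ((3-21)^2=324 + (24-7)^2=289 + (22-7)^2=225 + (7-20)^2=169 + (18-19)^2=1). Sum = 1008. MSE = 1008/5.

1008/5


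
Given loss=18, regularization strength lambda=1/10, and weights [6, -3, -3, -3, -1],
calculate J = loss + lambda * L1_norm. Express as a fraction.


L1 norm = sum(|w|) = 16. J = 18 + 1/10 * 16 = 98/5.

98/5


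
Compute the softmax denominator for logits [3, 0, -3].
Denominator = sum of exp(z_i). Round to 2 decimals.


Denom = e^3=20.0855 + e^0=1.0000 + e^-3=0.0498. Sum = 21.1353, which rounds to 21.14.

21.14


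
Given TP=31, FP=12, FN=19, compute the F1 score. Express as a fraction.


Precision = 31/43 = 31/43. Recall = 31/50 = 31/50. F1 = 2*P*R/(P+R) = 2/3.

2/3


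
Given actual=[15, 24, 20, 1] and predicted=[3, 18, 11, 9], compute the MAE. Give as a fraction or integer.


MAE = (1/4) * (|15-3|=12 + |24-18|=6 + |20-11|=9 + |1-9|=8). Sum = 35. MAE = 35/4.

35/4


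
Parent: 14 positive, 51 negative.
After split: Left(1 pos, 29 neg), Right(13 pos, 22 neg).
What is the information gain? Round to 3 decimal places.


H(parent) = 0.7516. H(left) = 0.2108, H(right) = 0.9518. Weighted = (30/65)*0.2108 + (35/65)*0.9518 = 0.6098. IG = 0.7516 - 0.6098 = 0.1418, which rounds to 0.142.

0.142


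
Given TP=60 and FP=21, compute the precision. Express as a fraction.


Precision = TP / (TP + FP) = 60 / 81 = 20/27.

20/27


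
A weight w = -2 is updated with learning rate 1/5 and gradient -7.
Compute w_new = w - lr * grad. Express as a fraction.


w_new = -2 - 1/5 * -7 = -2 - -7/5 = -3/5.

-3/5


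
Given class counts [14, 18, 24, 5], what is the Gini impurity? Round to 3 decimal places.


Total = 61. Proportions: 14/61, 18/61, 24/61, 5/61. sum(p_i^2) = 0.3013. Gini = 1 - 0.3013 = 0.6987, which rounds to 0.699.

0.699


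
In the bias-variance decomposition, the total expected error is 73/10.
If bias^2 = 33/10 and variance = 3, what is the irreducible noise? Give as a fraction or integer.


Total error = bias^2 + variance + irreducible noise. So irreducible noise = 73/10 - 33/10 - 3 = 1.

1


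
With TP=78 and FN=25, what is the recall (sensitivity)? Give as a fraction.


Recall = TP / (TP + FN) = 78 / 103 = 78/103.

78/103


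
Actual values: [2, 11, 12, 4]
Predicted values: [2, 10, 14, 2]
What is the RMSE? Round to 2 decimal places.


MSE = 2.2500. RMSE = sqrt(2.2500) = 1.50.

1.50


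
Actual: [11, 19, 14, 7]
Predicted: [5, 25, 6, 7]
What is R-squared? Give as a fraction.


Mean(y) = 51/4. SS_res = 136. SS_tot = 307/4. R^2 = 1 - 136/(307/4) = -237/307.

-237/307


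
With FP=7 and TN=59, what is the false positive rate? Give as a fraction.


FPR = FP / (FP + TN) = 7 / 66 = 7/66.

7/66


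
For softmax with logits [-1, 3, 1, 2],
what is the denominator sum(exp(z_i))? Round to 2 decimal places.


Denom = e^-1=0.3679 + e^3=20.0855 + e^1=2.7183 + e^2=7.3891. Sum = 30.5608, which rounds to 30.56.

30.56


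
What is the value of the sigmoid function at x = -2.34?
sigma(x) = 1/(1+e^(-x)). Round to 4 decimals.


sigma(-2.34) = 1/(1+e^(2.34)) = 1/(1+10.381237) = 1/11.381237 = 0.0879.

0.0879


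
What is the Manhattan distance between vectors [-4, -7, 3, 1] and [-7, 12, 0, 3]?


d = sum of absolute differences: |-4--7|=3 + |-7-12|=19 + |3-0|=3 + |1-3|=2 = 27.

27


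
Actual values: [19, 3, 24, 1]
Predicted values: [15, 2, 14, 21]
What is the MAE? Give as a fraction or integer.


MAE = (1/4) * (|19-15|=4 + |3-2|=1 + |24-14|=10 + |1-21|=20). Sum = 35. MAE = 35/4.

35/4


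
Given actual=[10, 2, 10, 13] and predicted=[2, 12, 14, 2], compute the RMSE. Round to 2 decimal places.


MSE = 75.2500. RMSE = sqrt(75.2500) = 8.67.

8.67


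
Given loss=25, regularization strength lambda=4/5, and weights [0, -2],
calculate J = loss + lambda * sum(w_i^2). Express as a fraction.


L2 sq norm = sum(w^2) = 4. J = 25 + 4/5 * 4 = 141/5.

141/5


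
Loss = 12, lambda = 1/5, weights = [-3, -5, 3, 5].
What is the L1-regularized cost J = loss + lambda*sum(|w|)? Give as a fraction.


L1 norm = sum(|w|) = 16. J = 12 + 1/5 * 16 = 76/5.

76/5


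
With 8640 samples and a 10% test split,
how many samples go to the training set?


Test set = 8640 * 10% = 864. Training set = 8640 - 864 = 7776.

7776


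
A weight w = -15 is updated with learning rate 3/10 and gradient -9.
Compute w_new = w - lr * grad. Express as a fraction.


w_new = -15 - 3/10 * -9 = -15 - -27/10 = -123/10.

-123/10


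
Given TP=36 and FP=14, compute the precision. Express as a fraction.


Precision = TP / (TP + FP) = 36 / 50 = 18/25.

18/25


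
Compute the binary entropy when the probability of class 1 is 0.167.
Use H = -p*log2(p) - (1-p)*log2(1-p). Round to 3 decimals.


H = -0.167*log2(0.167) - 0.833*log2(0.833) = 0.651.

0.651


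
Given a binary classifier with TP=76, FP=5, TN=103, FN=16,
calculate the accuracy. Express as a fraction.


Accuracy = (TP + TN) / (TP + TN + FP + FN) = (76 + 103) / 200 = 179/200.

179/200


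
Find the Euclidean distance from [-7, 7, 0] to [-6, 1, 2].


d = sqrt(sum of squared differences). (-7--6)^2=1, (7-1)^2=36, (0-2)^2=4. Sum = 41.

sqrt(41)


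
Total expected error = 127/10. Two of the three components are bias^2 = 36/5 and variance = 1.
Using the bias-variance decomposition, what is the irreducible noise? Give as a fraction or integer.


Total error = bias^2 + variance + irreducible noise. So irreducible noise = 127/10 - 36/5 - 1 = 9/2.

9/2


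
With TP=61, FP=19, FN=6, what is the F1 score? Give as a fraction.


Precision = 61/80 = 61/80. Recall = 61/67 = 61/67. F1 = 2*P*R/(P+R) = 122/147.

122/147


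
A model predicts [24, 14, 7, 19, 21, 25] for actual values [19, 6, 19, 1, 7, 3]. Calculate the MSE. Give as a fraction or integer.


MSE = (1/6) * ((19-24)^2=25 + (6-14)^2=64 + (19-7)^2=144 + (1-19)^2=324 + (7-21)^2=196 + (3-25)^2=484). Sum = 1237. MSE = 1237/6.

1237/6


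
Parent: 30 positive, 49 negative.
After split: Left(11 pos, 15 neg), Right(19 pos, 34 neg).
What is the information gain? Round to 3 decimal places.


H(parent) = 0.9579. H(left) = 0.9829, H(right) = 0.9414. Weighted = (26/79)*0.9829 + (53/79)*0.9414 = 0.9551. IG = 0.9579 - 0.9551 = 0.0028, which rounds to 0.003.

0.003


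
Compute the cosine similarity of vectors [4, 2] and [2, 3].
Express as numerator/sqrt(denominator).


dot = 14. |a|^2 = 20, |b|^2 = 13. cos = 14/sqrt(260).

14/sqrt(260)


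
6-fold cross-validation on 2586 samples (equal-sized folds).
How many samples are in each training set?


Each validation fold has 2586/6 = 431 samples. Training set = 2586 - 431 = 2155.

2155


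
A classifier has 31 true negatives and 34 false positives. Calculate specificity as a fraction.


Specificity = TN / (TN + FP) = 31 / 65 = 31/65.

31/65


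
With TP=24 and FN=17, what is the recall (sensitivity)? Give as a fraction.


Recall = TP / (TP + FN) = 24 / 41 = 24/41.

24/41


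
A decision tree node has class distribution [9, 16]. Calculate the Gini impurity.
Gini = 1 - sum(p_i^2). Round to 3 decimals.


Total = 25. Proportions: 9/25, 16/25. sum(p_i^2) = 0.5392. Gini = 1 - 0.5392 = 0.4608, which rounds to 0.461.

0.461


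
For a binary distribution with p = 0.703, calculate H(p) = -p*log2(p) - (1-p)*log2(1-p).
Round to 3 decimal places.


H = -0.703*log2(0.703) - 0.297*log2(0.297) = 0.878.

0.878


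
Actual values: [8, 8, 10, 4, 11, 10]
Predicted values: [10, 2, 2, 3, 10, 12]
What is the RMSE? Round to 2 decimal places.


MSE = 18.3333. RMSE = sqrt(18.3333) = 4.28.

4.28


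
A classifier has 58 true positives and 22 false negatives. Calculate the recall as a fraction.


Recall = TP / (TP + FN) = 58 / 80 = 29/40.

29/40


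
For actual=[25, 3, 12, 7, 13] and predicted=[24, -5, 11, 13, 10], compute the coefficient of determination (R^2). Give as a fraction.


Mean(y) = 12. SS_res = 111. SS_tot = 276. R^2 = 1 - 111/(276) = 55/92.

55/92


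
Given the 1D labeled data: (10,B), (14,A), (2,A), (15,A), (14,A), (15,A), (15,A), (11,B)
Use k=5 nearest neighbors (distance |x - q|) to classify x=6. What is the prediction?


Distances: |10-6|=4, |14-6|=8, |2-6|=4, |15-6|=9, |14-6|=8, |15-6|=9, |15-6|=9, |11-6|=5. 5 nearest: (2,A), (10,B), (11,B), (14,A), (14,A). Counts: {'A': 3, 'B': 2}. Majority class: A.

A


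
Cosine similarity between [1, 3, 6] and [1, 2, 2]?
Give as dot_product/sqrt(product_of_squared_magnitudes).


dot = 19. |a|^2 = 46, |b|^2 = 9. cos = 19/sqrt(414).

19/sqrt(414)


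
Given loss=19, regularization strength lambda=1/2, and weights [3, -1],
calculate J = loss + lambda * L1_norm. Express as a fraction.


L1 norm = sum(|w|) = 4. J = 19 + 1/2 * 4 = 21.

21


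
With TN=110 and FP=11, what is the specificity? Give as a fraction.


Specificity = TN / (TN + FP) = 110 / 121 = 10/11.

10/11


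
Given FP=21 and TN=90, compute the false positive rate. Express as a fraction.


FPR = FP / (FP + TN) = 21 / 111 = 7/37.

7/37


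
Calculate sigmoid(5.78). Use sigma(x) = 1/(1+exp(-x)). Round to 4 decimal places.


sigma(5.78) = 1/(1+e^(-5.78)) = 1/(1+0.003089) = 1/1.003089 = 0.9969.

0.9969


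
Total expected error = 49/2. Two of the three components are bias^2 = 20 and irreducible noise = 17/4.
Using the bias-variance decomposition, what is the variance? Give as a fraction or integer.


Total error = bias^2 + variance + irreducible noise. So variance = 49/2 - 20 - 17/4 = 1/4.

1/4


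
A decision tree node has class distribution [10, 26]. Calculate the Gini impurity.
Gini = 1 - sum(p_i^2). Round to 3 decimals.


Total = 36. Proportions: 10/36, 26/36. sum(p_i^2) = 0.5988. Gini = 1 - 0.5988 = 0.4012, which rounds to 0.401.

0.401


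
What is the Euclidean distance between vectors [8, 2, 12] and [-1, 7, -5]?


d = sqrt(sum of squared differences). (8--1)^2=81, (2-7)^2=25, (12--5)^2=289. Sum = 395.

sqrt(395)


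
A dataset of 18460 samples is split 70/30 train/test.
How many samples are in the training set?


Test set = 18460 * 30% = 5538. Training set = 18460 - 5538 = 12922.

12922


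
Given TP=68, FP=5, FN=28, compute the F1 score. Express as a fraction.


Precision = 68/73 = 68/73. Recall = 68/96 = 17/24. F1 = 2*P*R/(P+R) = 136/169.

136/169


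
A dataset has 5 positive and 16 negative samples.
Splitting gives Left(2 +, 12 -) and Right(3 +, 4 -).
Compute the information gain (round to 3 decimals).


H(parent) = 0.7919. H(left) = 0.5917, H(right) = 0.9852. Weighted = (14/21)*0.5917 + (7/21)*0.9852 = 0.7229. IG = 0.7919 - 0.7229 = 0.0690, which rounds to 0.069.

0.069


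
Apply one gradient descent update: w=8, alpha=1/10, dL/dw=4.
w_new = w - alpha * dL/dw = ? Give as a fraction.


w_new = 8 - 1/10 * 4 = 8 - 2/5 = 38/5.

38/5


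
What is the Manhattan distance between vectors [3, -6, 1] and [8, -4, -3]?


d = sum of absolute differences: |3-8|=5 + |-6--4|=2 + |1--3|=4 = 11.

11


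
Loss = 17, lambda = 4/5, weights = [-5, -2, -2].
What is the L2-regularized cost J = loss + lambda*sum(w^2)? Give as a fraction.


L2 sq norm = sum(w^2) = 33. J = 17 + 4/5 * 33 = 217/5.

217/5


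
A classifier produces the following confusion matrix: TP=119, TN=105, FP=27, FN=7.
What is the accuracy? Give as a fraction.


Accuracy = (TP + TN) / (TP + TN + FP + FN) = (119 + 105) / 258 = 112/129.

112/129


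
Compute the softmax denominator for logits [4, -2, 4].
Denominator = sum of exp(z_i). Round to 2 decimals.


Denom = e^4=54.5982 + e^-2=0.1353 + e^4=54.5982. Sum = 109.3317, which rounds to 109.33.

109.33


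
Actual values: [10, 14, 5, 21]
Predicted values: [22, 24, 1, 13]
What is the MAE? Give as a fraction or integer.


MAE = (1/4) * (|10-22|=12 + |14-24|=10 + |5-1|=4 + |21-13|=8). Sum = 34. MAE = 17/2.

17/2


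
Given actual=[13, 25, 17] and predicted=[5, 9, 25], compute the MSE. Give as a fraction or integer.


MSE = (1/3) * ((13-5)^2=64 + (25-9)^2=256 + (17-25)^2=64). Sum = 384. MSE = 128.

128


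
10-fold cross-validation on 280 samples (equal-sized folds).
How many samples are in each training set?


Each validation fold has 280/10 = 28 samples. Training set = 280 - 28 = 252.

252


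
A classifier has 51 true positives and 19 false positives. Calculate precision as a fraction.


Precision = TP / (TP + FP) = 51 / 70 = 51/70.

51/70


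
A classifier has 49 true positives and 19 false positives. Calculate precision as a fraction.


Precision = TP / (TP + FP) = 49 / 68 = 49/68.

49/68


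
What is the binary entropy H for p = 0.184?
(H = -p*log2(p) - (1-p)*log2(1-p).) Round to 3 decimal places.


H = -0.184*log2(0.184) - 0.816*log2(0.816) = 0.689.

0.689


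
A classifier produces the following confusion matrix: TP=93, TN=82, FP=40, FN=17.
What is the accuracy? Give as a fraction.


Accuracy = (TP + TN) / (TP + TN + FP + FN) = (93 + 82) / 232 = 175/232.

175/232


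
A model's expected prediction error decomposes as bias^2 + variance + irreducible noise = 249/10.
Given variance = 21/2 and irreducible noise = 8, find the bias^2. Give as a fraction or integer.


Total error = bias^2 + variance + irreducible noise. So bias^2 = 249/10 - 21/2 - 8 = 32/5.

32/5


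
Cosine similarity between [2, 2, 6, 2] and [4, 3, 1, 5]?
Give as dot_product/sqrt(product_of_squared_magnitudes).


dot = 30. |a|^2 = 48, |b|^2 = 51. cos = 30/sqrt(2448).

30/sqrt(2448)


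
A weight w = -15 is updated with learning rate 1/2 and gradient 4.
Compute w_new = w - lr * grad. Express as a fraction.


w_new = -15 - 1/2 * 4 = -15 - 2 = -17.

-17


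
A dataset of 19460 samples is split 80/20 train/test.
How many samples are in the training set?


Test set = 19460 * 20% = 3892. Training set = 19460 - 3892 = 15568.

15568


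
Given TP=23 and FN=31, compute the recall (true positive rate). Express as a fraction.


Recall = TP / (TP + FN) = 23 / 54 = 23/54.

23/54


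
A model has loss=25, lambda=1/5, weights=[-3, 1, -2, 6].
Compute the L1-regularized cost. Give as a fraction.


L1 norm = sum(|w|) = 12. J = 25 + 1/5 * 12 = 137/5.

137/5


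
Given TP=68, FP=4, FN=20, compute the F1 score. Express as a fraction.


Precision = 68/72 = 17/18. Recall = 68/88 = 17/22. F1 = 2*P*R/(P+R) = 17/20.

17/20


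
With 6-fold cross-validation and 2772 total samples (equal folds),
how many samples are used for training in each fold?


Each validation fold has 2772/6 = 462 samples. Training set = 2772 - 462 = 2310.

2310


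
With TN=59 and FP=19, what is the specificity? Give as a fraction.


Specificity = TN / (TN + FP) = 59 / 78 = 59/78.

59/78


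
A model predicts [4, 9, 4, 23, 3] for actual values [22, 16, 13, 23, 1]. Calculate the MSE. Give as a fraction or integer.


MSE = (1/5) * ((22-4)^2=324 + (16-9)^2=49 + (13-4)^2=81 + (23-23)^2=0 + (1-3)^2=4). Sum = 458. MSE = 458/5.

458/5


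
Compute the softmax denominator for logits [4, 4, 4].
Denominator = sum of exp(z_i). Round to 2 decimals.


Denom = e^4=54.5982 + e^4=54.5982 + e^4=54.5982. Sum = 163.7946, which rounds to 163.79.

163.79


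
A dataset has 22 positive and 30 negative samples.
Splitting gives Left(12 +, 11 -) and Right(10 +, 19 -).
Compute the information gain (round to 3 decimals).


H(parent) = 0.9829. H(left) = 0.9986, H(right) = 0.9294. Weighted = (23/52)*0.9986 + (29/52)*0.9294 = 0.9600. IG = 0.9829 - 0.9600 = 0.0229, which rounds to 0.023.

0.023


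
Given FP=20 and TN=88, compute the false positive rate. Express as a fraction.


FPR = FP / (FP + TN) = 20 / 108 = 5/27.

5/27


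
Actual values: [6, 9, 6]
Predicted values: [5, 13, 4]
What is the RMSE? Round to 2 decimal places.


MSE = 7.0000. RMSE = sqrt(7.0000) = 2.65.

2.65


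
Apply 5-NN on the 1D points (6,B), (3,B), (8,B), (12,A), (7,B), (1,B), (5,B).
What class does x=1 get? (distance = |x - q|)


Distances: |6-1|=5, |3-1|=2, |8-1|=7, |12-1|=11, |7-1|=6, |1-1|=0, |5-1|=4. 5 nearest: (1,B), (3,B), (5,B), (6,B), (7,B). Counts: {'B': 5}. Majority class: B.

B


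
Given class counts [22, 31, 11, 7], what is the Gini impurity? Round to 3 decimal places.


Total = 71. Proportions: 22/71, 31/71, 11/71, 7/71. sum(p_i^2) = 0.3204. Gini = 1 - 0.3204 = 0.6796, which rounds to 0.680.

0.680


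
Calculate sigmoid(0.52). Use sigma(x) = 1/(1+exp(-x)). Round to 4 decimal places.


sigma(0.52) = 1/(1+e^(-0.52)) = 1/(1+0.594521) = 1/1.594521 = 0.6271.

0.6271


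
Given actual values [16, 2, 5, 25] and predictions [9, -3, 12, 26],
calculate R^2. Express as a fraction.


Mean(y) = 12. SS_res = 124. SS_tot = 334. R^2 = 1 - 124/(334) = 105/167.

105/167


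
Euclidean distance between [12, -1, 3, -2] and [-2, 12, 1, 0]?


d = sqrt(sum of squared differences). (12--2)^2=196, (-1-12)^2=169, (3-1)^2=4, (-2-0)^2=4. Sum = 373.

sqrt(373)


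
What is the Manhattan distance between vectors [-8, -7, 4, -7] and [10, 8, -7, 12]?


d = sum of absolute differences: |-8-10|=18 + |-7-8|=15 + |4--7|=11 + |-7-12|=19 = 63.

63


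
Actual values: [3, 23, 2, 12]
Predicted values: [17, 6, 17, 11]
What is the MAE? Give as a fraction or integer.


MAE = (1/4) * (|3-17|=14 + |23-6|=17 + |2-17|=15 + |12-11|=1). Sum = 47. MAE = 47/4.

47/4


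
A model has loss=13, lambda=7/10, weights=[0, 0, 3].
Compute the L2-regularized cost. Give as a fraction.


L2 sq norm = sum(w^2) = 9. J = 13 + 7/10 * 9 = 193/10.

193/10


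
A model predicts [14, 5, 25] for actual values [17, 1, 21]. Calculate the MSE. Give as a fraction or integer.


MSE = (1/3) * ((17-14)^2=9 + (1-5)^2=16 + (21-25)^2=16). Sum = 41. MSE = 41/3.

41/3


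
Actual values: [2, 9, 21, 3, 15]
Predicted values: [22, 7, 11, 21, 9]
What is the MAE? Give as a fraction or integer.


MAE = (1/5) * (|2-22|=20 + |9-7|=2 + |21-11|=10 + |3-21|=18 + |15-9|=6). Sum = 56. MAE = 56/5.

56/5


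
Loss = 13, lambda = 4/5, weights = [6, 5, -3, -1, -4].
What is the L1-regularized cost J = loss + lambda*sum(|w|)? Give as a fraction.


L1 norm = sum(|w|) = 19. J = 13 + 4/5 * 19 = 141/5.

141/5


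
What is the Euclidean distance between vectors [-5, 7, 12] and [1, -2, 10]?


d = sqrt(sum of squared differences). (-5-1)^2=36, (7--2)^2=81, (12-10)^2=4. Sum = 121.

11


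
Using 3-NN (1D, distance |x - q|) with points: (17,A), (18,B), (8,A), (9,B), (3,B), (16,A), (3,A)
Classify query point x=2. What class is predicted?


Distances: |17-2|=15, |18-2|=16, |8-2|=6, |9-2|=7, |3-2|=1, |16-2|=14, |3-2|=1. 3 nearest: (3,A), (3,B), (8,A). Counts: {'A': 2, 'B': 1}. Majority class: A.

A


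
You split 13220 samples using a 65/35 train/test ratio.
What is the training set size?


Test set = 13220 * 35% = 4627. Training set = 13220 - 4627 = 8593.

8593


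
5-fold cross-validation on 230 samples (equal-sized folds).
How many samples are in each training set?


Each validation fold has 230/5 = 46 samples. Training set = 230 - 46 = 184.

184


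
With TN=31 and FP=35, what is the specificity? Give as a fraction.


Specificity = TN / (TN + FP) = 31 / 66 = 31/66.

31/66


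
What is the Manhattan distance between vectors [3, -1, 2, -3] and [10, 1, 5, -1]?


d = sum of absolute differences: |3-10|=7 + |-1-1|=2 + |2-5|=3 + |-3--1|=2 = 14.

14


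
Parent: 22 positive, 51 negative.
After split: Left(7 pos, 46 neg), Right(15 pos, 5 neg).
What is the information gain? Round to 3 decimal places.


H(parent) = 0.8830. H(left) = 0.5631, H(right) = 0.8113. Weighted = (53/73)*0.5631 + (20/73)*0.8113 = 0.6311. IG = 0.8830 - 0.6311 = 0.2519, which rounds to 0.252.

0.252


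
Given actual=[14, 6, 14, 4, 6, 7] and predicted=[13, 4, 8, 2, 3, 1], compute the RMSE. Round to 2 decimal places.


MSE = 15.0000. RMSE = sqrt(15.0000) = 3.87.

3.87


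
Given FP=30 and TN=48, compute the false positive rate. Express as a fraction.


FPR = FP / (FP + TN) = 30 / 78 = 5/13.

5/13
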